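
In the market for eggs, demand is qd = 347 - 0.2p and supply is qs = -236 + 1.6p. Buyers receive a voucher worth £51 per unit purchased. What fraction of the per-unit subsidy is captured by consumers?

Consumer share = 8/9

Pre-subsidy: 347 - 0.2p = -236 + 1.6p gives p* = 2915/9, q* = 2540/9.
With the rebate, buyers effectively pay pb = ps − 51, where ps is the price sellers receive.
Demand in terms of ps becomes qd = 347 − 0.2(ps − 51) = 357.2 - 0.2ps. Setting this equal to supply: 357.2 - 0.2ps = -236 + 1.6ps, so ps = 2966/9.
Buyers pay pb = 2966/9 − 51 = 2507/9; q' = -236 + 1.6·(2966/9) = 13108/45.
Buyers' price falls by p* − pb = 2915/9 − 2507/9 = 136/3; sellers' price rises by ps − p* = 2966/9 − 2915/9 = 17/3.
So consumers capture (136/3)/51 = 8/9 of each unit of subsidy.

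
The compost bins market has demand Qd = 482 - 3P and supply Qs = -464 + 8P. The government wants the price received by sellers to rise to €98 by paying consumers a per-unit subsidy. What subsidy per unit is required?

Required subsidy s = €44 per unit

At a seller price of 98, quantity supplied is -464 + 8·98 = 320.
Buyers absorb 320 only when they pay Pb with 482 − 3·Pb = 320, i.e. Pb = 54.
s = Ps − Pb = 98 − 54 = 44.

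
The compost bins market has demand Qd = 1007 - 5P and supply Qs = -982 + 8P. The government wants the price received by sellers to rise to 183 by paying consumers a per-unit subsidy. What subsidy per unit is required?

Required subsidy s = 78 per unit

At a seller price of 183, quantity supplied is -982 + 8·183 = 482.
Buyers absorb 482 only when they pay Pb with 1007 − 5·Pb = 482, i.e. Pb = 105.
s = Ps − Pb = 183 − 105 = 78.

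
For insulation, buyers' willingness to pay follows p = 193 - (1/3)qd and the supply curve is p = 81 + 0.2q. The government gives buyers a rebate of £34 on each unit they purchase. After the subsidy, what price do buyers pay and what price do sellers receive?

Pre-subsidy: 193 - (1/3)q = 81 + 0.2q gives q* = 210 and p* = 123.
With the rebate, buyers effectively pay pb = ps − 34, where ps is the price sellers receive.
On the curves, pb = 193 - (1/3)q and ps = 81 + 0.2q; the wedge ps − pb = 34 gives 81 + 0.2q − (193 - (1/3)q) = 34, so q' = 273.75.
Then pb = 193 − (1/3)·273.75 = 101.75 and ps = 81 + 0.2·273.75 = 135.75.

Buyers pay £101.75; sellers receive £135.75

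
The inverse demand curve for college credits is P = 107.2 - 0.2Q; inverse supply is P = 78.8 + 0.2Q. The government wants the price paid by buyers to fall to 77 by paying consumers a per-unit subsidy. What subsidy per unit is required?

Required subsidy s = 32 per unit

At a buyer price of 77, quantity demanded is 536 − 5·77 = 151.
Sellers supply 151 only when they receive Ps = 78.8 + 0.2·151 = 109.
s = Ps − Pb = 109 − 77 = 32.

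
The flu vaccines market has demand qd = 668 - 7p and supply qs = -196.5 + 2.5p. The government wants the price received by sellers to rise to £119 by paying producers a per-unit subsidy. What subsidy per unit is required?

Required subsidy s = £38 per unit

At a seller price of 119, quantity supplied is -196.5 + 2.5·119 = 101.
Buyers absorb 101 only when they pay pb with 668 − 7·pb = 101, i.e. pb = 81.
s = ps − pb = 119 − 81 = 38.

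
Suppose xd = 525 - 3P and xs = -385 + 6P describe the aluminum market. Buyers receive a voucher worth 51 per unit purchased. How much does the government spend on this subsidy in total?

Pre-subsidy: 525 - 3P = -385 + 6P gives P* = 910/9, x* = 665/3.
With the rebate, buyers effectively pay Pb = Ps − 51, where Ps is the price sellers receive.
Demand in terms of Ps becomes xd = 525 − 3(Ps − 51) = 678 - 3Ps. Setting this equal to supply: 678 - 3Ps = -385 + 6Ps, so Ps = 1063/9.
Buyers pay Pb = 1063/9 − 51 = 604/9; x' = -385 + 6·(1063/9) = 971/3.
Government outlay = subsidy × quantity = 51 × 971/3 = 16507.

Government cost = 16507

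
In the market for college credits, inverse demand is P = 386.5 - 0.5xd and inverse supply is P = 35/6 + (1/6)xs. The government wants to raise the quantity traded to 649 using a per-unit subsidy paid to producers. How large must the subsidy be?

At x = 649, from the demand curve buyers pay Pb = 386.5 − 0.5·649 = 62; from the supply curve sellers need Ps = 35/6 + (1/6)·649 = 114.
The subsidy must fill the gap: s = Ps − Pb = 114 − 62 = 52.

Required subsidy s = 52 per unit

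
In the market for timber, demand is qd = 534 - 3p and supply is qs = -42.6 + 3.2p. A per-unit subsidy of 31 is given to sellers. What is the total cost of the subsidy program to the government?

Government cost = 9393

Pre-subsidy: 534 - 3p = -42.6 + 3.2p gives p* = 93, q* = 255.
With the subsidy, sellers receive ps = pb + 31 for each unit, where pb is the price buyers pay.
Supply in terms of pb becomes qs = -42.6 + 3.2(pb + 31) = 56.6 + 3.2pb. Setting this equal to demand: 534 - 3pb = 56.6 + 3.2pb, so pb = 77.
Sellers receive ps = 77 + 31 = 108; q' = 534 − 3·77 = 303.
Government outlay = subsidy × quantity = 31 × 303 = 9393.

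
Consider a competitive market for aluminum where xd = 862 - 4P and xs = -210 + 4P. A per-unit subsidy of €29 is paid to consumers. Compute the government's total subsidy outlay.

Pre-subsidy: 862 - 4P = -210 + 4P gives P* = 134, x* = 326.
With the rebate, buyers effectively pay Pb = Ps − 29, where Ps is the price sellers receive.
Demand in terms of Ps becomes xd = 862 − 4(Ps − 29) = 978 - 4Ps. Setting this equal to supply: 978 - 4Ps = -210 + 4Ps, so Ps = 148.5.
Buyers pay Pb = 148.5 − 29 = 119.5; x' = -210 + 4·148.5 = 384.
Government outlay = subsidy × quantity = 29 × 384 = 11136.

Government cost = €11136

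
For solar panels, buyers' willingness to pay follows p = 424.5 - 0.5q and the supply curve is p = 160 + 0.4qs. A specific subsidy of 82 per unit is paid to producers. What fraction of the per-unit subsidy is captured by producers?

Pre-subsidy: 424.5 - 0.5q = 160 + 0.4q gives q* = 2645/9 and p* = 2498/9.
With the subsidy, sellers receive ps = pb + 82 for each unit, where pb is the price buyers pay.
On the curves, pb = 424.5 - 0.5q and ps = 160 + 0.4q; the wedge ps − pb = 82 gives 160 + 0.4q − (424.5 - 0.5q) = 82, so q' = 385.
Then pb = 424.5 − 0.5·385 = 232 and ps = 160 + 0.4·385 = 314.
Buyers' price falls by p* − pb = 2498/9 − 232 = 410/9; sellers' price rises by ps − p* = 314 − 2498/9 = 328/9.
So producers capture (328/9)/82 = 4/9 of each unit of subsidy.

Producer share = 4/9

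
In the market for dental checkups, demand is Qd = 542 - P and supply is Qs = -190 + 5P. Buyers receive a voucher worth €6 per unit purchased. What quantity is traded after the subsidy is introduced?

Q' = 425

Pre-subsidy: 542 - P = -190 + 5P gives P* = 122, Q* = 420.
With the rebate, buyers effectively pay Pb = Ps − 6, where Ps is the price sellers receive.
Demand in terms of Ps becomes Qd = 542 − 1(Ps − 6) = 548 - Ps. Setting this equal to supply: 548 - Ps = -190 + 5Ps, so Ps = 123.
Buyers pay Pb = 123 − 6 = 117; Q' = -190 + 5·123 = 425.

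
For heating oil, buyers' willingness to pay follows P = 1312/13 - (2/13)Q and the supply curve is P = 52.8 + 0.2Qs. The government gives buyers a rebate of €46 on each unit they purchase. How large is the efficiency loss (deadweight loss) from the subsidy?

Pre-subsidy: 1312/13 - (2/13)Q = 52.8 + 0.2Q gives Q* = 136 and P* = 80.
With the rebate, buyers effectively pay Pb = Ps − 46, where Ps is the price sellers receive.
On the curves, Pb = 1312/13 - (2/13)Q and Ps = 52.8 + 0.2Q; the wedge Ps − Pb = 46 gives 52.8 + 0.2Q − (1312/13 - (2/13)Q) = 46, so Q' = 266.
Then Pb = 1312/13 − (2/13)·266 = 60 and Ps = 52.8 + 0.2·266 = 106.
The subsidy expands output by 266 − 136 = 130 past the efficient level; on those units the gap between marginal cost and willingness to pay runs from 0 up to 46.
DWL = ½ × 46 × 130 = 2990.

Deadweight loss = €2990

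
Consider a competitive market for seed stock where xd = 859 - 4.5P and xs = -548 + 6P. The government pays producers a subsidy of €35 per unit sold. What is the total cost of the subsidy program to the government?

Government cost = €12110

Pre-subsidy: 859 - 4.5P = -548 + 6P gives P* = 134, x* = 256.
With the subsidy, sellers receive Ps = Pb + 35 for each unit, where Pb is the price buyers pay.
Supply in terms of Pb becomes xs = -548 + 6(Pb + 35) = -338 + 6Pb. Setting this equal to demand: 859 - 4.5Pb = -338 + 6Pb, so Pb = 114.
Sellers receive Ps = 114 + 35 = 149; x' = 859 − 4.5·114 = 346.
Government outlay = subsidy × quantity = 35 × 346 = 12110.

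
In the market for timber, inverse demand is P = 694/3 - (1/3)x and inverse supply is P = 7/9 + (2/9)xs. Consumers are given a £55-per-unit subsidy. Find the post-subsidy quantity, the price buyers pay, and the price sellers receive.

x' = 514; buyers pay £60; sellers receive £115

Pre-subsidy: 694/3 - (1/3)x = 7/9 + (2/9)x gives x* = 415 and P* = 93.
With the rebate, buyers effectively pay Pb = Ps − 55, where Ps is the price sellers receive.
On the curves, Pb = 694/3 - (1/3)x and Ps = 7/9 + (2/9)x; the wedge Ps − Pb = 55 gives 7/9 + (2/9)x − (694/3 - (1/3)x) = 55, so x' = 514.
Then Pb = 694/3 − (1/3)·514 = 60 and Ps = 7/9 + (2/9)·514 = 115.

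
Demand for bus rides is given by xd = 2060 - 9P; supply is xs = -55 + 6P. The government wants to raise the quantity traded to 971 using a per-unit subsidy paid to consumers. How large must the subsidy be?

At x = 971, invert demand for the buyer price: Pb = (2060 − 971)/9 = 121; invert supply for the seller price: Ps = (971 − (-55))/6 = 171.
The subsidy must fill the gap: s = Ps − Pb = 171 − 121 = 50.

Required subsidy s = 50 per unit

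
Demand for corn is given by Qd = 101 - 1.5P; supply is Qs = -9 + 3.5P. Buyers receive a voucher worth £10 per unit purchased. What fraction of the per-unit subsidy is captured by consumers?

Pre-subsidy: 101 - 1.5P = -9 + 3.5P gives P* = 22, Q* = 68.
With the rebate, buyers effectively pay Pb = Ps − 10, where Ps is the price sellers receive.
Demand in terms of Ps becomes Qd = 101 − 1.5(Ps − 10) = 116 - 1.5Ps. Setting this equal to supply: 116 - 1.5Ps = -9 + 3.5Ps, so Ps = 25.
Buyers pay Pb = 25 − 10 = 15; Q' = -9 + 3.5·25 = 78.5.
Buyers' price falls by P* − Pb = 22 − 15 = 7; sellers' price rises by Ps − P* = 25 − 22 = 3.
So consumers capture 7/10 = 0.7 of each unit of subsidy.

Consumer share = 0.7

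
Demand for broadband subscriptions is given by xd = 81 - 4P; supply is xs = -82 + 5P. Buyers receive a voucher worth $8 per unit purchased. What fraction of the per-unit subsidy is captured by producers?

Producer share = 4/9

Pre-subsidy: 81 - 4P = -82 + 5P gives P* = 163/9, x* = 77/9.
With the rebate, buyers effectively pay Pb = Ps − 8, where Ps is the price sellers receive.
Demand in terms of Ps becomes xd = 81 − 4(Ps − 8) = 113 - 4Ps. Setting this equal to supply: 113 - 4Ps = -82 + 5Ps, so Ps = 65/3.
Buyers pay Pb = 65/3 − 8 = 41/3; x' = -82 + 5·(65/3) = 79/3.
Buyers' price falls by P* − Pb = 163/9 − 41/3 = 40/9; sellers' price rises by Ps − P* = 65/3 − 163/9 = 32/9.
So producers capture (32/9)/8 = 4/9 of each unit of subsidy.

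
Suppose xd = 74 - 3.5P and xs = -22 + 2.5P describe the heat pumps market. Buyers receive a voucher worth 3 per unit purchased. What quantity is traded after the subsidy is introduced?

Pre-subsidy: 74 - 3.5P = -22 + 2.5P gives P* = 16, x* = 18.
With the rebate, buyers effectively pay Pb = Ps − 3, where Ps is the price sellers receive.
Demand in terms of Ps becomes xd = 74 − 3.5(Ps − 3) = 84.5 - 3.5Ps. Setting this equal to supply: 84.5 - 3.5Ps = -22 + 2.5Ps, so Ps = 17.75.
Buyers pay Pb = 17.75 − 3 = 14.75; x' = -22 + 2.5·17.75 = 22.375.

x' = 22.375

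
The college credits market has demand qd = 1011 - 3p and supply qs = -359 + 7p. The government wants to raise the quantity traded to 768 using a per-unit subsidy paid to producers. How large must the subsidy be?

Required subsidy s = 80 per unit

At q = 768, invert demand for the buyer price: pb = (1011 − 768)/3 = 81; invert supply for the seller price: ps = (768 − (-359))/7 = 161.
The subsidy must fill the gap: s = ps − pb = 161 − 81 = 80.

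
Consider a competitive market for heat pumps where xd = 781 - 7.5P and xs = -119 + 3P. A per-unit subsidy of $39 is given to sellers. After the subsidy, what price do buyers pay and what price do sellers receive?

Pre-subsidy: 781 - 7.5P = -119 + 3P gives P* = 600/7, x* = 967/7.
With the subsidy, sellers receive Ps = Pb + 39 for each unit, where Pb is the price buyers pay.
Supply in terms of Pb becomes xs = -119 + 3(Pb + 39) = -2 + 3Pb. Setting this equal to demand: 781 - 7.5Pb = -2 + 3Pb, so Pb = 522/7.
Sellers receive Ps = 522/7 + 39 = 795/7; x' = 781 − 7.5·(522/7) = 1552/7.

Buyers pay 522/7; sellers receive 795/7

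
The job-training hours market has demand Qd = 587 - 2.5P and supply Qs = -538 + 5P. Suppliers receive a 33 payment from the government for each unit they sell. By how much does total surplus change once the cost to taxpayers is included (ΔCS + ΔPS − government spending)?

Pre-subsidy: 587 - 2.5P = -538 + 5P gives P* = 150, Q* = 212.
With the subsidy, sellers receive Ps = Pb + 33 for each unit, where Pb is the price buyers pay.
Supply in terms of Pb becomes Qs = -538 + 5(Pb + 33) = -373 + 5Pb. Setting this equal to demand: 587 - 2.5Pb = -373 + 5Pb, so Pb = 128.
Sellers receive Ps = 128 + 33 = 161; Q' = 587 − 2.5·128 = 267.
ΔCS = ½(212 + 267)(150 − 128) = 5269; ΔPS = ½(212 + 267)(161 − 150) = 2634.5.
Government spending = 33 × 267 = 8811.
Net change = 5269 + 2634.5 − 8811 = -907.5. The loss equals the DWL triangle ½·33·55.

Net change in total surplus = -907.5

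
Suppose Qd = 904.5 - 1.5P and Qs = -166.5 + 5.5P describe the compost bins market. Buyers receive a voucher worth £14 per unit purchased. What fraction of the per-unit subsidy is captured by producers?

Pre-subsidy: 904.5 - 1.5P = -166.5 + 5.5P gives P* = 153, Q* = 675.
With the rebate, buyers effectively pay Pb = Ps − 14, where Ps is the price sellers receive.
Demand in terms of Ps becomes Qd = 904.5 − 1.5(Ps − 14) = 925.5 - 1.5Ps. Setting this equal to supply: 925.5 - 1.5Ps = -166.5 + 5.5Ps, so Ps = 156.
Buyers pay Pb = 156 − 14 = 142; Q' = -166.5 + 5.5·156 = 691.5.
Buyers' price falls by P* − Pb = 153 − 142 = 11; sellers' price rises by Ps − P* = 156 − 153 = 3.
So producers capture 3/14 = 3/14 of each unit of subsidy.

Producer share = 3/14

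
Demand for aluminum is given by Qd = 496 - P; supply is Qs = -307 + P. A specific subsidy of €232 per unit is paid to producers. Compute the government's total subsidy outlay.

Pre-subsidy: 496 - P = -307 + P gives P* = 401.5, Q* = 94.5.
With the subsidy, sellers receive Ps = Pb + 232 for each unit, where Pb is the price buyers pay.
Supply in terms of Pb becomes Qs = -307 + 1(Pb + 232) = -75 + Pb. Setting this equal to demand: 496 - Pb = -75 + Pb, so Pb = 285.5.
Sellers receive Ps = 285.5 + 232 = 517.5; Q' = 496 − 1·285.5 = 210.5.
Government outlay = subsidy × quantity = 232 × 210.5 = 48836.

Government cost = €48836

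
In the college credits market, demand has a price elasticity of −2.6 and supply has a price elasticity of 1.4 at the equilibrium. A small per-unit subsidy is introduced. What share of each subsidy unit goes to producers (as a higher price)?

Producer share = 0.65

For a small subsidy around the equilibrium, the benefit split depends on the relative slopes, which at a point are proportional to the elasticities.
Buyer share = εs/(εs + |εd|) = 1.4/(1.4 + 2.6) = 0.35; seller share = |εd|/(εs + |εd|) = 0.65.
So producers capture 0.65 of the subsidy.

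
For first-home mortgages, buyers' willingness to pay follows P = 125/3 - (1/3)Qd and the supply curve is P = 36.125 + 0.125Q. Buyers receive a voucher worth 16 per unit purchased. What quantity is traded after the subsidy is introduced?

Q' = 47

Pre-subsidy: 125/3 - (1/3)Q = 36.125 + 0.125Q gives Q* = 133/11 and P* = 414/11.
With the rebate, buyers effectively pay Pb = Ps − 16, where Ps is the price sellers receive.
On the curves, Pb = 125/3 - (1/3)Q and Ps = 36.125 + 0.125Q; the wedge Ps − Pb = 16 gives 36.125 + 0.125Q − (125/3 - (1/3)Q) = 16, so Q' = 47.
Then Pb = 125/3 − (1/3)·47 = 26 and Ps = 36.125 + 0.125·47 = 42.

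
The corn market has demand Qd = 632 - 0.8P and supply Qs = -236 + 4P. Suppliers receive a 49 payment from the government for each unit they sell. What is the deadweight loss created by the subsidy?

Pre-subsidy: 632 - 0.8P = -236 + 4P gives P* = 1085/6, Q* = 1462/3.
With the subsidy, sellers receive Ps = Pb + 49 for each unit, where Pb is the price buyers pay.
Supply in terms of Pb becomes Qs = -236 + 4(Pb + 49) = -40 + 4Pb. Setting this equal to demand: 632 - 0.8Pb = -40 + 4Pb, so Pb = 140.
Sellers receive Ps = 140 + 49 = 189; Q' = 632 − 0.8·140 = 520.
The subsidy expands output by 520 − 1462/3 = 98/3 past the efficient level; on those units the gap between marginal cost and willingness to pay runs from 0 up to 49.
DWL = ½ × 49 × 98/3 = 2401/3.

Deadweight loss = 2401/3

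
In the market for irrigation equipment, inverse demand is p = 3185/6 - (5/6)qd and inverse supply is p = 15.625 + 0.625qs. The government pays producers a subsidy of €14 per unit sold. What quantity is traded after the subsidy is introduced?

Pre-subsidy: 3185/6 - (5/6)q = 15.625 + 0.625q gives q* = 2473/7 and p* = 1655/7.
With the subsidy, sellers receive ps = pb + 14 for each unit, where pb is the price buyers pay.
On the curves, pb = 3185/6 - (5/6)q and ps = 15.625 + 0.625q; the wedge ps − pb = 14 gives 15.625 + 0.625q − (3185/6 - (5/6)q) = 14, so q' = 12701/35.
Then pb = 3185/6 − (5/6)·(12701/35) = 1599/7 and ps = 15.625 + 0.625·(12701/35) = 1697/7.

q' = 12701/35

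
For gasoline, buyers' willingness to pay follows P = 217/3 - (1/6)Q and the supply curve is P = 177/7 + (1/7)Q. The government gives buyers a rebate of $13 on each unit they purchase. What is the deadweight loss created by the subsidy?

Deadweight loss = $273

Pre-subsidy: 217/3 - (1/6)Q = 177/7 + (1/7)Q gives Q* = 152 and P* = 47.
With the rebate, buyers effectively pay Pb = Ps − 13, where Ps is the price sellers receive.
On the curves, Pb = 217/3 - (1/6)Q and Ps = 177/7 + (1/7)Q; the wedge Ps − Pb = 13 gives 177/7 + (1/7)Q − (217/3 - (1/6)Q) = 13, so Q' = 194.
Then Pb = 217/3 − (1/6)·194 = 40 and Ps = 177/7 + (1/7)·194 = 53.
The subsidy expands output by 194 − 152 = 42 past the efficient level; on those units the gap between marginal cost and willingness to pay runs from 0 up to 13.
DWL = ½ × 13 × 42 = 273.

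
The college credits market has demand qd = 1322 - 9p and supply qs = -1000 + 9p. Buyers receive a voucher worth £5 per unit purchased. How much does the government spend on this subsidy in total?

Government cost = £917.5

Pre-subsidy: 1322 - 9p = -1000 + 9p gives p* = 129, q* = 161.
With the rebate, buyers effectively pay pb = ps − 5, where ps is the price sellers receive.
Demand in terms of ps becomes qd = 1322 − 9(ps − 5) = 1367 - 9ps. Setting this equal to supply: 1367 - 9ps = -1000 + 9ps, so ps = 131.5.
Buyers pay pb = 131.5 − 5 = 126.5; q' = -1000 + 9·131.5 = 183.5.
Government outlay = subsidy × quantity = 5 × 183.5 = 917.5.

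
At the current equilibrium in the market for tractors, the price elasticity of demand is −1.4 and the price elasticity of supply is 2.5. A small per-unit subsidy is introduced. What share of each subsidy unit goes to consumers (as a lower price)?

Consumer share = 25/39

For a small subsidy around the equilibrium, the benefit split depends on the relative slopes, which at a point are proportional to the elasticities.
Buyer share = εs/(εs + |εd|) = 2.5/(2.5 + 1.4) = 25/39; seller share = |εd|/(εs + |εd|) = 14/39.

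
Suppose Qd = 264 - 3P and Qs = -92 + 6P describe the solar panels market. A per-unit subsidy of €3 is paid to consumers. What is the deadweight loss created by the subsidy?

Pre-subsidy: 264 - 3P = -92 + 6P gives P* = 356/9, Q* = 436/3.
With the rebate, buyers effectively pay Pb = Ps − 3, where Ps is the price sellers receive.
Demand in terms of Ps becomes Qd = 264 − 3(Ps − 3) = 273 - 3Ps. Setting this equal to supply: 273 - 3Ps = -92 + 6Ps, so Ps = 365/9.
Buyers pay Pb = 365/9 − 3 = 338/9; Q' = -92 + 6·(365/9) = 454/3.
The subsidy expands output by 454/3 − 436/3 = 6 past the efficient level; on those units the gap between marginal cost and willingness to pay runs from 0 up to 3.
DWL = ½ × 3 × 6 = 9.

Deadweight loss = €9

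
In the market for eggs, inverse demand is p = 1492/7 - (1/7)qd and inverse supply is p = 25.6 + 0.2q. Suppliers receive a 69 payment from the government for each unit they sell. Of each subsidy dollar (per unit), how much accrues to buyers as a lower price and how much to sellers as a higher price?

Buyers gain 28.75 per unit; sellers gain 40.25 per unit

Pre-subsidy: 1492/7 - (1/7)q = 25.6 + 0.2q gives q* = 547 and p* = 135.
With the subsidy, sellers receive ps = pb + 69 for each unit, where pb is the price buyers pay.
On the curves, pb = 1492/7 - (1/7)q and ps = 25.6 + 0.2q; the wedge ps − pb = 69 gives 25.6 + 0.2q − (1492/7 - (1/7)q) = 69, so q' = 748.25.
Then pb = 1492/7 − (1/7)·748.25 = 106.25 and ps = 25.6 + 0.2·748.25 = 175.25.
Buyers' price falls by p* − pb = 135 − 106.25 = 28.75; sellers' price rises by ps − p* = 175.25 − 135 = 40.25.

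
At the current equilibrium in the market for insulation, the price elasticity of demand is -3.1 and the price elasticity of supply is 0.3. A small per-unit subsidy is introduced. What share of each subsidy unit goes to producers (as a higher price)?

Producer share = 31/34

For a small subsidy around the equilibrium, the benefit split depends on the relative slopes, which at a point are proportional to the elasticities.
Buyer share = εs/(εs + |εd|) = 0.3/(0.3 + 3.1) = 3/34; seller share = |εd|/(εs + |εd|) = 31/34.
So producers capture 31/34 of the subsidy.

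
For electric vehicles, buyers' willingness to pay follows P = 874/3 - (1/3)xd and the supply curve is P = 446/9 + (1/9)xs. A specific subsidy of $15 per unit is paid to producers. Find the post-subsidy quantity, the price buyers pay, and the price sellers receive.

Pre-subsidy: 874/3 - (1/3)x = 446/9 + (1/9)x gives x* = 544 and P* = 110.
With the subsidy, sellers receive Ps = Pb + 15 for each unit, where Pb is the price buyers pay.
On the curves, Pb = 874/3 - (1/3)x and Ps = 446/9 + (1/9)x; the wedge Ps − Pb = 15 gives 446/9 + (1/9)x − (874/3 - (1/3)x) = 15, so x' = 577.75.
Then Pb = 874/3 − (1/3)·577.75 = 98.75 and Ps = 446/9 + (1/9)·577.75 = 113.75.

x' = 577.75; buyers pay $98.75; sellers receive $113.75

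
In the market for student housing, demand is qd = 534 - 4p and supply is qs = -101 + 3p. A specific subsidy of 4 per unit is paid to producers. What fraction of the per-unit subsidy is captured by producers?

Producer share = 4/7

Pre-subsidy: 534 - 4p = -101 + 3p gives p* = 635/7, q* = 1198/7.
With the subsidy, sellers receive ps = pb + 4 for each unit, where pb is the price buyers pay.
Supply in terms of pb becomes qs = -101 + 3(pb + 4) = -89 + 3pb. Setting this equal to demand: 534 - 4pb = -89 + 3pb, so pb = 89.
Sellers receive ps = 89 + 4 = 93; q' = 534 − 4·89 = 178.
Buyers' price falls by p* − pb = 635/7 − 89 = 12/7; sellers' price rises by ps − p* = 93 − 635/7 = 16/7.
So producers capture (16/7)/4 = 4/7 of each unit of subsidy.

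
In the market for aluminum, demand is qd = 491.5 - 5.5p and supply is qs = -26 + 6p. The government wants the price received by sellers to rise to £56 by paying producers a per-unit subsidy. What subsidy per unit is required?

At a seller price of 56, quantity supplied is -26 + 6·56 = 310.
Buyers absorb 310 only when they pay pb with 491.5 − 5.5·pb = 310, i.e. pb = 33.
s = ps − pb = 56 − 33 = 23.

Required subsidy s = £23 per unit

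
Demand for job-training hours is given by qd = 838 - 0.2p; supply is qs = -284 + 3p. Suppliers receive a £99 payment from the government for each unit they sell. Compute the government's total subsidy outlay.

Government cost = £77857.3125

Pre-subsidy: 838 - 0.2p = -284 + 3p gives p* = 350.625, q* = 767.875.
With the subsidy, sellers receive ps = pb + 99 for each unit, where pb is the price buyers pay.
Supply in terms of pb becomes qs = -284 + 3(pb + 99) = 13 + 3pb. Setting this equal to demand: 838 - 0.2pb = 13 + 3pb, so pb = 257.8125.
Sellers receive ps = 257.8125 + 99 = 356.8125; q' = 838 − 0.2·257.8125 = 786.4375.
Government outlay = subsidy × quantity = 99 × 786.4375 = 77857.3125.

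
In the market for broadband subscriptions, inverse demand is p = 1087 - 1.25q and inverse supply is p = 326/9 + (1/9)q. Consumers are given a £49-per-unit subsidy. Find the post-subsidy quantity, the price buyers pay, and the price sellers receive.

q' = 808; buyers pay £77; sellers receive £126

Pre-subsidy: 1087 - 1.25q = 326/9 + (1/9)q gives q* = 772 and p* = 122.
With the rebate, buyers effectively pay pb = ps − 49, where ps is the price sellers receive.
On the curves, pb = 1087 - 1.25q and ps = 326/9 + (1/9)q; the wedge ps − pb = 49 gives 326/9 + (1/9)q − (1087 - 1.25q) = 49, so q' = 808.
Then pb = 1087 − 1.25·808 = 77 and ps = 326/9 + (1/9)·808 = 126.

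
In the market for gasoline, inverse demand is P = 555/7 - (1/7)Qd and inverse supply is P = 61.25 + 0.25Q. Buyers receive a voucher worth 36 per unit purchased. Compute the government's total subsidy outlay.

Government cost = 54468/11

Pre-subsidy: 555/7 - (1/7)Q = 61.25 + 0.25Q gives Q* = 505/11 and P* = 800/11.
With the rebate, buyers effectively pay Pb = Ps − 36, where Ps is the price sellers receive.
On the curves, Pb = 555/7 - (1/7)Q and Ps = 61.25 + 0.25Q; the wedge Ps − Pb = 36 gives 61.25 + 0.25Q − (555/7 - (1/7)Q) = 36, so Q' = 1513/11.
Then Pb = 555/7 − (1/7)·(1513/11) = 656/11 and Ps = 61.25 + 0.25·(1513/11) = 1052/11.
Government outlay = subsidy × quantity = 36 × 1513/11 = 54468/11.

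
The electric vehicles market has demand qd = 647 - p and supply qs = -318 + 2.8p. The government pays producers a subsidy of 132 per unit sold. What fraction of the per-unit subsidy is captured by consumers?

Consumer share = 14/19

Pre-subsidy: 647 - p = -318 + 2.8p gives p* = 4825/19, q* = 7468/19.
With the subsidy, sellers receive ps = pb + 132 for each unit, where pb is the price buyers pay.
Supply in terms of pb becomes qs = -318 + 2.8(pb + 132) = 51.6 + 2.8pb. Setting this equal to demand: 647 - pb = 51.6 + 2.8pb, so pb = 2977/19.
Sellers receive ps = 2977/19 + 132 = 5485/19; q' = 647 − 1·(2977/19) = 9316/19.
Buyers' price falls by p* − pb = 4825/19 − 2977/19 = 1848/19; sellers' price rises by ps − p* = 5485/19 − 4825/19 = 660/19.
So consumers capture (1848/19)/132 = 14/19 of each unit of subsidy.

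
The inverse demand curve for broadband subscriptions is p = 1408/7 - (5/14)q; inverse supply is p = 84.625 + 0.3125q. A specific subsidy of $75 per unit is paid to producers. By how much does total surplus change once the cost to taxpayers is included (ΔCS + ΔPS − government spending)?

Pre-subsidy: 1408/7 - (5/14)q = 84.625 + 0.3125q gives q* = 174 and p* = 139.
With the subsidy, sellers receive ps = pb + 75 for each unit, where pb is the price buyers pay.
On the curves, pb = 1408/7 - (5/14)q and ps = 84.625 + 0.3125q; the wedge ps − pb = 75 gives 84.625 + 0.3125q − (1408/7 - (5/14)q) = 75, so q' = 286.
Then pb = 1408/7 − (5/14)·286 = 99 and ps = 84.625 + 0.3125·286 = 174.
ΔCS = ½(174 + 286)(139 − 99) = 9200; ΔPS = ½(174 + 286)(174 − 139) = 8050.
Government spending = 75 × 286 = 21450.
Net change = 9200 + 8050 − 21450 = -4200. The loss equals the DWL triangle ½·75·112.

Net change in total surplus = -$4200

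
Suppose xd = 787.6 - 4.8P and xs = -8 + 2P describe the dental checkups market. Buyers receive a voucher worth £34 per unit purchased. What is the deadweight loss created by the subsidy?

Pre-subsidy: 787.6 - 4.8P = -8 + 2P gives P* = 117, x* = 226.
With the rebate, buyers effectively pay Pb = Ps − 34, where Ps is the price sellers receive.
Demand in terms of Ps becomes xd = 787.6 − 4.8(Ps − 34) = 950.8 - 4.8Ps. Setting this equal to supply: 950.8 - 4.8Ps = -8 + 2Ps, so Ps = 141.
Buyers pay Pb = 141 − 34 = 107; x' = -8 + 2·141 = 274.
The subsidy expands output by 274 − 226 = 48 past the efficient level; on those units the gap between marginal cost and willingness to pay runs from 0 up to 34.
DWL = ½ × 34 × 48 = 816.

Deadweight loss = £816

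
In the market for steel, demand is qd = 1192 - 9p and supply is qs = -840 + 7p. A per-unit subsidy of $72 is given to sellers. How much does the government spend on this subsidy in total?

Government cost = $23940

Pre-subsidy: 1192 - 9p = -840 + 7p gives p* = 127, q* = 49.
With the subsidy, sellers receive ps = pb + 72 for each unit, where pb is the price buyers pay.
Supply in terms of pb becomes qs = -840 + 7(pb + 72) = -336 + 7pb. Setting this equal to demand: 1192 - 9pb = -336 + 7pb, so pb = 95.5.
Sellers receive ps = 95.5 + 72 = 167.5; q' = 1192 − 9·95.5 = 332.5.
Government outlay = subsidy × quantity = 72 × 332.5 = 23940.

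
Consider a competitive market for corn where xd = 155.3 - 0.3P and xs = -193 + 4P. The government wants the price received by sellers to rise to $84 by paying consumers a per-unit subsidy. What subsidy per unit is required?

At a seller price of 84, quantity supplied is -193 + 4·84 = 143.
Buyers absorb 143 only when they pay Pb with 155.3 − 0.3·Pb = 143, i.e. Pb = 41.
s = Ps − Pb = 84 − 41 = 43.

Required subsidy s = $43 per unit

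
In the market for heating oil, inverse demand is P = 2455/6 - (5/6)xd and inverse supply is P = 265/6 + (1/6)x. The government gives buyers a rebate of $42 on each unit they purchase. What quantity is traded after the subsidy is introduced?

x' = 407

Pre-subsidy: 2455/6 - (5/6)x = 265/6 + (1/6)x gives x* = 365 and P* = 105.
With the rebate, buyers effectively pay Pb = Ps − 42, where Ps is the price sellers receive.
On the curves, Pb = 2455/6 - (5/6)x and Ps = 265/6 + (1/6)x; the wedge Ps − Pb = 42 gives 265/6 + (1/6)x − (2455/6 - (5/6)x) = 42, so x' = 407.
Then Pb = 2455/6 − (5/6)·407 = 70 and Ps = 265/6 + (1/6)·407 = 112.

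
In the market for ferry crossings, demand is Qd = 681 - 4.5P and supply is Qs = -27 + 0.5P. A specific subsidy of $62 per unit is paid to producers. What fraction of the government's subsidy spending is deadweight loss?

Pre-subsidy: 681 - 4.5P = -27 + 0.5P gives P* = 141.6, Q* = 43.8.
With the subsidy, sellers receive Ps = Pb + 62 for each unit, where Pb is the price buyers pay.
Supply in terms of Pb becomes Qs = -27 + 0.5(Pb + 62) = 4 + 0.5Pb. Setting this equal to demand: 681 - 4.5Pb = 4 + 0.5Pb, so Pb = 135.4.
Sellers receive Ps = 135.4 + 62 = 197.4; Q' = 681 − 4.5·135.4 = 71.7.
ΔCS = ½(43.8 + 71.7)(141.6 − 135.4) = 358.05; ΔPS = ½(43.8 + 71.7)(197.4 − 141.6) = 3222.45.
Government spending = 62 × 71.7 = 4445.4.
DWL = ½ × 62 × (71.7 − 43.8) = 864.9; fraction = 864.9 / 4445.4 = 93/478.

DWL / government spending = 93/478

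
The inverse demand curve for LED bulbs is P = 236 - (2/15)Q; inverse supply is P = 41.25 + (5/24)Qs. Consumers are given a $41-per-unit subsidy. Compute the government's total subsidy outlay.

Government cost = $28290

Pre-subsidy: 236 - (2/15)Q = 41.25 + (5/24)Q gives Q* = 570 and P* = 160.
With the rebate, buyers effectively pay Pb = Ps − 41, where Ps is the price sellers receive.
On the curves, Pb = 236 - (2/15)Q and Ps = 41.25 + (5/24)Q; the wedge Ps − Pb = 41 gives 41.25 + (5/24)Q − (236 - (2/15)Q) = 41, so Q' = 690.
Then Pb = 236 − (2/15)·690 = 144 and Ps = 41.25 + (5/24)·690 = 185.
Government outlay = subsidy × quantity = 41 × 690 = 28290.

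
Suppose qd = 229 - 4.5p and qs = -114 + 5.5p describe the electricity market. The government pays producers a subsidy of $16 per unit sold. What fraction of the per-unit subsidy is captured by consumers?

Consumer share = 0.55

Pre-subsidy: 229 - 4.5p = -114 + 5.5p gives p* = 34.3, q* = 74.65.
With the subsidy, sellers receive ps = pb + 16 for each unit, where pb is the price buyers pay.
Supply in terms of pb becomes qs = -114 + 5.5(pb + 16) = -26 + 5.5pb. Setting this equal to demand: 229 - 4.5pb = -26 + 5.5pb, so pb = 25.5.
Sellers receive ps = 25.5 + 16 = 41.5; q' = 229 − 4.5·25.5 = 114.25.
Buyers' price falls by p* − pb = 34.3 − 25.5 = 8.8; sellers' price rises by ps − p* = 41.5 − 34.3 = 7.2.
So consumers capture 8.8/16 = 0.55 of each unit of subsidy.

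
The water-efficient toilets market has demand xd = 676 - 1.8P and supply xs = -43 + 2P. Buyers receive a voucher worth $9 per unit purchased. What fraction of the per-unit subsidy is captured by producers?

Pre-subsidy: 676 - 1.8P = -43 + 2P gives P* = 3595/19, x* = 6373/19.
With the rebate, buyers effectively pay Pb = Ps − 9, where Ps is the price sellers receive.
Demand in terms of Ps becomes xd = 676 − 1.8(Ps − 9) = 692.2 - 1.8Ps. Setting this equal to supply: 692.2 - 1.8Ps = -43 + 2Ps, so Ps = 3676/19.
Buyers pay Pb = 3676/19 − 9 = 3505/19; x' = -43 + 2·(3676/19) = 6535/19.
Buyers' price falls by P* − Pb = 3595/19 − 3505/19 = 90/19; sellers' price rises by Ps − P* = 3676/19 − 3595/19 = 81/19.
So producers capture (81/19)/9 = 9/19 of each unit of subsidy.

Producer share = 9/19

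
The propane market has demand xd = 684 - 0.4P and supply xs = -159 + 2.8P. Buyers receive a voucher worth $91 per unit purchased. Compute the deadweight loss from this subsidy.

Deadweight loss = $1449.175

Pre-subsidy: 684 - 0.4P = -159 + 2.8P gives P* = 263.4375, x* = 578.625.
With the rebate, buyers effectively pay Pb = Ps − 91, where Ps is the price sellers receive.
Demand in terms of Ps becomes xd = 684 − 0.4(Ps − 91) = 720.4 - 0.4Ps. Setting this equal to supply: 720.4 - 0.4Ps = -159 + 2.8Ps, so Ps = 274.8125.
Buyers pay Pb = 274.8125 − 91 = 183.8125; x' = -159 + 2.8·274.8125 = 610.475.
The subsidy expands output by 610.475 − 578.625 = 31.85 past the efficient level; on those units the gap between marginal cost and willingness to pay runs from 0 up to 91.
DWL = ½ × 91 × 31.85 = 1449.175.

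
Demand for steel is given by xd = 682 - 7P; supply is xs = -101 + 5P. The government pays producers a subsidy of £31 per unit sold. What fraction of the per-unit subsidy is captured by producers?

Producer share = 7/12

Pre-subsidy: 682 - 7P = -101 + 5P gives P* = 65.25, x* = 225.25.
With the subsidy, sellers receive Ps = Pb + 31 for each unit, where Pb is the price buyers pay.
Supply in terms of Pb becomes xs = -101 + 5(Pb + 31) = 54 + 5Pb. Setting this equal to demand: 682 - 7Pb = 54 + 5Pb, so Pb = 157/3.
Sellers receive Ps = 157/3 + 31 = 250/3; x' = 682 − 7·(157/3) = 947/3.
Buyers' price falls by P* − Pb = 65.25 − 157/3 = 155/12; sellers' price rises by Ps − P* = 250/3 − 65.25 = 217/12.
So producers capture (217/12)/31 = 7/12 of each unit of subsidy.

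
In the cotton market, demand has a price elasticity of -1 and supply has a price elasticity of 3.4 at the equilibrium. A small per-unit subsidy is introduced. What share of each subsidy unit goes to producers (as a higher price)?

For a small subsidy around the equilibrium, the benefit split depends on the relative slopes, which at a point are proportional to the elasticities.
Buyer share = εs/(εs + |εd|) = 3.4/(3.4 + 1) = 17/22; seller share = |εd|/(εs + |εd|) = 5/22.
So producers capture 5/22 of the subsidy.

Producer share = 5/22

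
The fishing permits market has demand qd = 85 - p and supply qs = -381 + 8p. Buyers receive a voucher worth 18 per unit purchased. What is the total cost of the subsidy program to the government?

Government cost = 886

Pre-subsidy: 85 - p = -381 + 8p gives p* = 466/9, q* = 299/9.
With the rebate, buyers effectively pay pb = ps − 18, where ps is the price sellers receive.
Demand in terms of ps becomes qd = 85 − 1(ps − 18) = 103 - ps. Setting this equal to supply: 103 - ps = -381 + 8ps, so ps = 484/9.
Buyers pay pb = 484/9 − 18 = 322/9; q' = -381 + 8·(484/9) = 443/9.
Government outlay = subsidy × quantity = 18 × 443/9 = 886.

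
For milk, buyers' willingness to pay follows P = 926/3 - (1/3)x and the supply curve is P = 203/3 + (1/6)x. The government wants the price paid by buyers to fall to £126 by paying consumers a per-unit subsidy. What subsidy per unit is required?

At a buyer price of 126, quantity demanded is 926 − 3·126 = 548.
Sellers supply 548 only when they receive Ps = 203/3 + (1/6)·548 = 159.
s = Ps − Pb = 159 − 126 = 33.

Required subsidy s = £33 per unit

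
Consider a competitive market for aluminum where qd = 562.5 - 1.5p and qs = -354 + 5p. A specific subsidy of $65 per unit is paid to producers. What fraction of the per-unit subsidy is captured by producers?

Producer share = 3/13

Pre-subsidy: 562.5 - 1.5p = -354 + 5p gives p* = 141, q* = 351.
With the subsidy, sellers receive ps = pb + 65 for each unit, where pb is the price buyers pay.
Supply in terms of pb becomes qs = -354 + 5(pb + 65) = -29 + 5pb. Setting this equal to demand: 562.5 - 1.5pb = -29 + 5pb, so pb = 91.
Sellers receive ps = 91 + 65 = 156; q' = 562.5 − 1.5·91 = 426.
Buyers' price falls by p* − pb = 141 − 91 = 50; sellers' price rises by ps − p* = 156 − 141 = 15.
So producers capture 15/65 = 3/13 of each unit of subsidy.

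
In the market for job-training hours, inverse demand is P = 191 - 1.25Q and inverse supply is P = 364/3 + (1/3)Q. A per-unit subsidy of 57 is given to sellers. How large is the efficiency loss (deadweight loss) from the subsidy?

Pre-subsidy: 191 - 1.25Q = 364/3 + (1/3)Q gives Q* = 44 and P* = 136.
With the subsidy, sellers receive Ps = Pb + 57 for each unit, where Pb is the price buyers pay.
On the curves, Pb = 191 - 1.25Q and Ps = 364/3 + (1/3)Q; the wedge Ps − Pb = 57 gives 364/3 + (1/3)Q − (191 - 1.25Q) = 57, so Q' = 80.
Then Pb = 191 − 1.25·80 = 91 and Ps = 364/3 + (1/3)·80 = 148.
The subsidy expands output by 80 − 44 = 36 past the efficient level; on those units the gap between marginal cost and willingness to pay runs from 0 up to 57.
DWL = ½ × 57 × 36 = 1026.

Deadweight loss = 1026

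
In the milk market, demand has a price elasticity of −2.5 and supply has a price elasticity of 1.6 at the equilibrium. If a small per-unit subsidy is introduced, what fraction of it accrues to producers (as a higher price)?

For a small subsidy around the equilibrium, the benefit split depends on the relative slopes, which at a point are proportional to the elasticities.
Buyer share = εs/(εs + |εd|) = 1.6/(1.6 + 2.5) = 16/41; seller share = |εd|/(εs + |εd|) = 25/41.
So producers capture 25/41 of the subsidy.

Producer share = 25/41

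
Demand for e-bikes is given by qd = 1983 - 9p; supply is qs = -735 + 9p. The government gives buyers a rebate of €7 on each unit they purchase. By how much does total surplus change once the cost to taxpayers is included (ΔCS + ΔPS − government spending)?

Net change in total surplus = -€110.25

Pre-subsidy: 1983 - 9p = -735 + 9p gives p* = 151, q* = 624.
With the rebate, buyers effectively pay pb = ps − 7, where ps is the price sellers receive.
Demand in terms of ps becomes qd = 1983 − 9(ps − 7) = 2046 - 9ps. Setting this equal to supply: 2046 - 9ps = -735 + 9ps, so ps = 154.5.
Buyers pay pb = 154.5 − 7 = 147.5; q' = -735 + 9·154.5 = 655.5.
ΔCS = ½(624 + 655.5)(151 − 147.5) = 2239.125; ΔPS = ½(624 + 655.5)(154.5 − 151) = 2239.125.
Government spending = 7 × 655.5 = 4588.5.
Net change = 2239.125 + 2239.125 − 4588.5 = -110.25. The loss equals the DWL triangle ½·7·31.5.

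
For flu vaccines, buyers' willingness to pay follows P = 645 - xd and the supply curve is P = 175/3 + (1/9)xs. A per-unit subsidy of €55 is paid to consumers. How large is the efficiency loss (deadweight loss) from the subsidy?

Pre-subsidy: 645 - x = 175/3 + (1/9)x gives x* = 528 and P* = 117.
With the rebate, buyers effectively pay Pb = Ps − 55, where Ps is the price sellers receive.
On the curves, Pb = 645 - x and Ps = 175/3 + (1/9)x; the wedge Ps − Pb = 55 gives 175/3 + (1/9)x − (645 - x) = 55, so x' = 577.5.
Then Pb = 645 − 1·577.5 = 67.5 and Ps = 175/3 + (1/9)·577.5 = 122.5.
The subsidy expands output by 577.5 − 528 = 49.5 past the efficient level; on those units the gap between marginal cost and willingness to pay runs from 0 up to 55.
DWL = ½ × 55 × 49.5 = 1361.25.

Deadweight loss = €1361.25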